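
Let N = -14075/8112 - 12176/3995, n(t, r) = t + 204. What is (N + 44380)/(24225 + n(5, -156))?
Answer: 1438087185863/791843388960 ≈ 1.8161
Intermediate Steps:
n(t, r) = 204 + t
N = -155001337/32407440 (N = -14075*1/8112 - 12176*1/3995 = -14075/8112 - 12176/3995 = -155001337/32407440 ≈ -4.7829)
(N + 44380)/(24225 + n(5, -156)) = (-155001337/32407440 + 44380)/(24225 + (204 + 5)) = 1438087185863/(32407440*(24225 + 209)) = (1438087185863/32407440)/24434 = (1438087185863/32407440)*(1/24434) = 1438087185863/791843388960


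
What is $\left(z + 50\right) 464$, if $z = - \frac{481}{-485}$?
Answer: $\frac{11475184}{485} \approx 23660.0$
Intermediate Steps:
$z = \frac{481}{485}$ ($z = \left(-481\right) \left(- \frac{1}{485}\right) = \frac{481}{485} \approx 0.99175$)
$\left(z + 50\right) 464 = \left(\frac{481}{485} + 50\right) 464 = \frac{24731}{485} \cdot 464 = \frac{11475184}{485}$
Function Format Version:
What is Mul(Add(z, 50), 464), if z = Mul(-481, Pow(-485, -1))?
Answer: Rational(11475184, 485) ≈ 23660.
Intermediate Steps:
z = Rational(481, 485) (z = Mul(-481, Rational(-1, 485)) = Rational(481, 485) ≈ 0.99175)
Mul(Add(z, 50), 464) = Mul(Add(Rational(481, 485), 50), 464) = Mul(Rational(24731, 485), 464) = Rational(11475184, 485)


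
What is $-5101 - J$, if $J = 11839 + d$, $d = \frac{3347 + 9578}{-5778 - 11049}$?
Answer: $- \frac{285036455}{16827} \approx -16939.0$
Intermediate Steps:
$d = - \frac{12925}{16827}$ ($d = \frac{12925}{-16827} = 12925 \left(- \frac{1}{16827}\right) = - \frac{12925}{16827} \approx -0.76811$)
$J = \frac{199201928}{16827}$ ($J = 11839 - \frac{12925}{16827} = \frac{199201928}{16827} \approx 11838.0$)
$-5101 - J = -5101 - \frac{199201928}{16827} = - \frac{285036455}{16827}$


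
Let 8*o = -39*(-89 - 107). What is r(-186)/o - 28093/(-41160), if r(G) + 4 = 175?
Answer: 460969/535080 ≈ 0.86150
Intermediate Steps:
r(G) = 171 (r(G) = -4 + 175 = 171)
o = 1911/2 (o = (-39*(-89 - 107))/8 = (-39*(-196))/8 = (1/8)*7644 = 1911/2 ≈ 955.50)
r(-186)/o - 28093/(-41160) = 171/(1911/2) - 28093/(-41160) = 171*(2/1911) - 28093*(-1/41160) = 114/637 + 28093/41160 = 460969/535080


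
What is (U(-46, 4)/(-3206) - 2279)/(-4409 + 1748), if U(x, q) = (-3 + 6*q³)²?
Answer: 7451635/8531166 ≈ 0.87346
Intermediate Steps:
(U(-46, 4)/(-3206) - 2279)/(-4409 + 1748) = ((9*(-1 + 2*4³)²)/(-3206) - 2279)/(-4409 + 1748) = ((9*(-1 + 2*64)²)*(-1/3206) - 2279)/(-2661) = ((9*(-1 + 128)²)*(-1/3206) - 2279)*(-1/2661) = ((9*127²)*(-1/3206) - 2279)*(-1/2661) = ((9*16129)*(-1/3206) - 2279)*(-1/2661) = (145161*(-1/3206) - 2279)*(-1/2661) = (-145161/3206 - 2279)*(-1/2661) = -7451635/3206*(-1/2661) = 7451635/8531166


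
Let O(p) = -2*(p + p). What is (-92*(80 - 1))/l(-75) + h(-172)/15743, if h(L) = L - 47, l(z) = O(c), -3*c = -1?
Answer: 85814874/15743 ≈ 5451.0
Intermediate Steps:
c = ⅓ (c = -⅓*(-1) = ⅓ ≈ 0.33333)
O(p) = -4*p
l(z) = -4/3 (l(z) = -4*⅓ = -4/3)
h(L) = -47 + L
(-92*(80 - 1))/l(-75) + h(-172)/15743 = (-92*(80 - 1))/(-4/3) + (-47 - 172)/15743 = -92*79*(-¾) - 219*1/15743 = -7268*(-¾) - 219/15743 = 5451 - 219/15743 = 85814874/15743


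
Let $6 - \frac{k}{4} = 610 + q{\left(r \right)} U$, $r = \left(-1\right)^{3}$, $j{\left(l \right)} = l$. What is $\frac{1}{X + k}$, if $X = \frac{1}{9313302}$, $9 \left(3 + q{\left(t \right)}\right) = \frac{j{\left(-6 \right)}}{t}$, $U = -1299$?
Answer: $- \frac{9313302}{135415411079} \approx -6.8776 \cdot 10^{-5}$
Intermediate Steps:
$r = -1$
$q{\left(t \right)} = -3 - \frac{2}{3 t}$ ($q{\left(t \right)} = -3 + \frac{\left(-6\right) \frac{1}{t}}{9} = -3 - \frac{2}{3 t}$)
$X = \frac{1}{9313302} \approx 1.0737 \cdot 10^{-7}$
$k = -14540$ ($k = 24 - 4 \left(610 + \left(-3 - \frac{2}{3 \left(-1\right)}\right) \left(-1299\right)\right) = 24 - 4 \left(610 + \left(-3 - - \frac{2}{3}\right) \left(-1299\right)\right) = 24 - 4 \left(610 + \left(-3 + \frac{2}{3}\right) \left(-1299\right)\right) = 24 - 4 \left(610 - -3031\right) = 24 - 4 \left(610 + 3031\right) = 24 - 14564 = -14540$)
$\frac{1}{X + k} = \frac{1}{\frac{1}{9313302} - 14540} = \frac{1}{- \frac{135415411079}{9313302}} = - \frac{9313302}{135415411079}$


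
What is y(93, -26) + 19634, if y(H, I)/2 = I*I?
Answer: 20986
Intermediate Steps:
y(H, I) = 2*I² (y(H, I) = 2*(I*I) = 2*I²)
y(93, -26) + 19634 = 2*(-26)² + 19634 = 2*676 + 19634 = 1352 + 19634 = 20986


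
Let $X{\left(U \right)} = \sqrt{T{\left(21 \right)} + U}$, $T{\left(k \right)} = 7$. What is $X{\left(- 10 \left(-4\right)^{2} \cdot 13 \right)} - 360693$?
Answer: $-360693 + i \sqrt{2073} \approx -3.6069 \cdot 10^{5} + 45.53 i$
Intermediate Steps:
$X{\left(U \right)} = \sqrt{7 + U}$
$X{\left(- 10 \left(-4\right)^{2} \cdot 13 \right)} - 360693 = \sqrt{7 + - 10 \left(-4\right)^{2} \cdot 13} - 360693 = \sqrt{7 + \left(-10\right) 16 \cdot 13} - 360693 = \sqrt{7 - 2080} - 360693 = \sqrt{-2073} - 360693 = i \sqrt{2073} - 360693 = -360693 + i \sqrt{2073}$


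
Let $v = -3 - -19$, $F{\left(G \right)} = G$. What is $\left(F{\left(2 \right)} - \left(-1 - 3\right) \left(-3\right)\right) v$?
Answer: $-160$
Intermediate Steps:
$v = 16$ ($v = -3 + 19 = 16$)
$\left(F{\left(2 \right)} - \left(-1 - 3\right) \left(-3\right)\right) v = \left(2 - \left(-1 - 3\right) \left(-3\right)\right) 16 = \left(2 - \left(-4\right) \left(-3\right)\right) 16 = \left(2 - 12\right) 16 = \left(-10\right) 16 = -160$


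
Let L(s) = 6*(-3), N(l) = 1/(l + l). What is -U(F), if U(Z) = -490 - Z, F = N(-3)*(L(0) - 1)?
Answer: 2959/6 ≈ 493.17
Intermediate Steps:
N(l) = 1/(2*l)
L(s) = -18
F = 19/6 (F = ((½)/(-3))*(-18 - 1) = ((½)*(-⅓))*(-19) = -⅙*(-19) = 19/6 ≈ 3.1667)
-U(F) = -(-490 - 1*19/6) = -(-490 - 19/6) = -1*(-2959/6) = 2959/6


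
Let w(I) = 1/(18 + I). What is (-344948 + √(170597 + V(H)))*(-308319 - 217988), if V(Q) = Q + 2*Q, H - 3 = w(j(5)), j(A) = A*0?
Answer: 181548547036 - 526307*√6141822/6 ≈ 1.8133e+11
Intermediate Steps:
j(A) = 0
H = 55/18 (H = 3 + 1/(18 + 0) = 3 + 1/18 = 55/18 ≈ 3.0556)
V(Q) = 3*Q
(-344948 + √(170597 + V(H)))*(-308319 - 217988) = (-344948 + √(170597 + 3*(55/18)))*(-308319 - 217988) = (-344948 + √(170597 + 55/6))*(-526307) = (-344948 + √(1023637/6))*(-526307) = (-344948 + √6141822/6)*(-526307) = 181548547036 - 526307*√6141822/6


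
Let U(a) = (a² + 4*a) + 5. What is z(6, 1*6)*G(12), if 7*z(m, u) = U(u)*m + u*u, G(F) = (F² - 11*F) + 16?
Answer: 1704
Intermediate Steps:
U(a) = 5 + a² + 4*a
G(F) = 16 + F² - 11*F
z(m, u) = u²/7 + m*(5 + u² + 4*u)/7 (z(m, u) = ((5 + u² + 4*u)*m + u*u)/7 = (m*(5 + u² + 4*u) + u²)/7 = (u² + m*(5 + u² + 4*u))/7 = u²/7 + m*(5 + u² + 4*u)/7)
z(6, 1*6)*G(12) = ((1*6)²/7 + (⅐)*6*(5 + (1*6)² + 4*(1*6)))*(16 + 12² - 11*12) = ((⅐)*6² + (⅐)*6*(5 + 6² + 4*6))*(16 + 144 - 132) = ((⅐)*36 + (⅐)*6*(5 + 36 + 24))*28 = (36/7 + (⅐)*6*65)*28 = (36/7 + 390/7)*28 = (426/7)*28 = 1704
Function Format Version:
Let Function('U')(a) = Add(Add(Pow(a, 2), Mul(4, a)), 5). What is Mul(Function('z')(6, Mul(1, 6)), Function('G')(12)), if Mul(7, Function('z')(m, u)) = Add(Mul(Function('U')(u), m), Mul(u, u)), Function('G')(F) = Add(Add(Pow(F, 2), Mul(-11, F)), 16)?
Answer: 1704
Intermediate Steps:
Function('U')(a) = Add(5, Pow(a, 2), Mul(4, a))
Function('G')(F) = Add(16, Pow(F, 2), Mul(-11, F))
Function('z')(m, u) = Add(Mul(Rational(1, 7), Pow(u, 2)), Mul(Rational(1, 7), m, Add(5, Pow(u, 2), Mul(4, u)))) (Function('z')(m, u) = Mul(Rational(1, 7), Add(Mul(Add(5, Pow(u, 2), Mul(4, u)), m), Mul(u, u))) = Mul(Rational(1, 7), Add(Mul(m, Add(5, Pow(u, 2), Mul(4, u))), Pow(u, 2))) = Mul(Rational(1, 7), Add(Pow(u, 2), Mul(m, Add(5, Pow(u, 2), Mul(4, u))))) = Add(Mul(Rational(1, 7), Pow(u, 2)), Mul(Rational(1, 7), m, Add(5, Pow(u, 2), Mul(4, u)))))
Mul(Function('z')(6, Mul(1, 6)), Function('G')(12)) = Mul(Add(Mul(Rational(1, 7), Pow(Mul(1, 6), 2)), Mul(Rational(1, 7), 6, Add(5, Pow(Mul(1, 6), 2), Mul(4, Mul(1, 6))))), Add(16, Pow(12, 2), Mul(-11, 12))) = Mul(Add(Mul(Rational(1, 7), Pow(6, 2)), Mul(Rational(1, 7), 6, Add(5, Pow(6, 2), Mul(4, 6)))), Add(16, 144, -132)) = Mul(Add(Mul(Rational(1, 7), 36), Mul(Rational(1, 7), 6, Add(5, 36, 24))), 28) = Mul(Add(Rational(36, 7), Mul(Rational(1, 7), 6, 65)), 28) = Mul(Add(Rational(36, 7), Rational(390, 7)), 28) = Mul(Rational(426, 7), 28) = 1704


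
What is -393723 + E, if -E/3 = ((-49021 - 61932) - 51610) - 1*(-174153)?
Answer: -428493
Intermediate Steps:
E = -34770 (E = -3*(((-49021 - 61932) - 51610) - 1*(-174153)) = -3*((-110953 - 51610) + 174153) = -3*(-162563 + 174153) = -3*11590 = -34770)
-393723 + E = -393723 - 34770 = -428493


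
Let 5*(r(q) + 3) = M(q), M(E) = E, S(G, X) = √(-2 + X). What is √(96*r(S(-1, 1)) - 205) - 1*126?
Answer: -126 + √(-12325 + 480*I)/5 ≈ -125.57 + 22.208*I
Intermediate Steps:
r(q) = -3 + q/5
√(96*r(S(-1, 1)) - 205) - 1*126 = √(96*(-3 + √(-2 + 1)/5) - 205) - 1*126 = √(96*(-3 + √(-1)/5) - 205) - 126 = √(96*(-3 + I/5) - 205) - 126 = √((-288 + 96*I/5) - 205) - 126 = √(-493 + 96*I/5) - 126 = -126 + √(-493 + 96*I/5)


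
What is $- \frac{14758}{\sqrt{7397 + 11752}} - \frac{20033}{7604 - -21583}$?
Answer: $- \frac{871}{1269} - \frac{14758 \sqrt{19149}}{19149} \approx -107.33$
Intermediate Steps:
$- \frac{14758}{\sqrt{7397 + 11752}} - \frac{20033}{7604 - -21583} = - \frac{14758}{\sqrt{19149}} - \frac{20033}{7604 + 21583} = - 14758 \frac{\sqrt{19149}}{19149} - \frac{20033}{29187} = - \frac{14758 \sqrt{19149}}{19149} - \frac{871}{1269} = - \frac{871}{1269} - \frac{14758 \sqrt{19149}}{19149}$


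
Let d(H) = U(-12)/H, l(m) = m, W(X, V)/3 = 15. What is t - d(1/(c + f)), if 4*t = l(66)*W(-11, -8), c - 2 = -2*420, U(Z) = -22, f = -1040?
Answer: -81147/2 ≈ -40574.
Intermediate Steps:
W(X, V) = 45 (W(X, V) = 3*15 = 45)
c = -838 (c = 2 - 2*420 = 2 - 840 = -838)
d(H) = -22/H
t = 1485/2 (t = (66*45)/4 = (¼)*2970 = 1485/2 ≈ 742.50)
t - d(1/(c + f)) = 1485/2 - (-22)/(1/(-838 - 1040)) = 1485/2 - (-22)/(1/(-1878)) = 1485/2 - (-22)/(-1/1878) = 1485/2 - (-22)*(-1878) = 1485/2 - 1*41316 = 1485/2 - 41316 = -81147/2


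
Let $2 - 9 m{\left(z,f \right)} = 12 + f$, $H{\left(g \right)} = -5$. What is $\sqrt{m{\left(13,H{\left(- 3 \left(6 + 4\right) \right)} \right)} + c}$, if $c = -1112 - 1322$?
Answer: $\frac{i \sqrt{21911}}{3} \approx 49.341 i$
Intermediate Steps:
$c = -2434$
$m{\left(z,f \right)} = - \frac{10}{9} - \frac{f}{9}$ ($m{\left(z,f \right)} = \frac{2}{9} - \frac{12 + f}{9} = \frac{2}{9} - \left(\frac{4}{3} + \frac{f}{9}\right) = - \frac{10}{9} - \frac{f}{9}$)
$\sqrt{m{\left(13,H{\left(- 3 \left(6 + 4\right) \right)} \right)} + c} = \sqrt{\left(- \frac{10}{9} - - \frac{5}{9}\right) - 2434} = \sqrt{\left(- \frac{10}{9} + \frac{5}{9}\right) - 2434} = \sqrt{- \frac{5}{9} - 2434} = \sqrt{- \frac{21911}{9}} = \frac{i \sqrt{21911}}{3}$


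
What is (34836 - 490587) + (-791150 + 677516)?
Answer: -569385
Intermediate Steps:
(34836 - 490587) + (-791150 + 677516) = -455751 - 113634 = -569385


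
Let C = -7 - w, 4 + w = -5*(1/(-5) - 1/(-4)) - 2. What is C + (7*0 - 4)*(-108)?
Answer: 1725/4 ≈ 431.25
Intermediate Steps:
w = -25/4 (w = -4 + (-5*(1/(-5) - 1/(-4)) - 2) = -4 + (-5*(1*(-⅕) - 1*(-¼)) - 2) = -4 + (-5*(-⅕ + ¼) - 2) = -4 + (-5*1/20 - 2) = -4 + (-¼ - 2) = -4 - 9/4 = -25/4 ≈ -6.2500)
C = -¾ (C = -7 - 1*(-25/4) = -7 + 25/4 = -¾ ≈ -0.75000)
C + (7*0 - 4)*(-108) = -¾ + (7*0 - 4)*(-108) = -¾ + (0 - 4)*(-108) = -¾ - 4*(-108) = -¾ + 432 = 1725/4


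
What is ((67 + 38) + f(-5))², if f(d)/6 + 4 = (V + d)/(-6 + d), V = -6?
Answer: 7569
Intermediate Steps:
f(d) = -18 (f(d) = -24 + 6*((-6 + d)/(-6 + d)) = -24 + 6*1 = -24 + 6 = -18)
((67 + 38) + f(-5))² = ((67 + 38) - 18)² = (105 - 18)² = 87² = 7569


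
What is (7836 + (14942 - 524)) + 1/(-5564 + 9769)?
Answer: 93578071/4205 ≈ 22254.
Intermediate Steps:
(7836 + (14942 - 524)) + 1/(-5564 + 9769) = (7836 + 14418) + 1/4205 = 22254 + 1/4205 = 93578071/4205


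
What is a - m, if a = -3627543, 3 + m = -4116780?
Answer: 489240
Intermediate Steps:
m = -4116783 (m = -3 - 4116780 = -4116783)
a - m = -3627543 - 1*(-4116783) = -3627543 + 4116783 = 489240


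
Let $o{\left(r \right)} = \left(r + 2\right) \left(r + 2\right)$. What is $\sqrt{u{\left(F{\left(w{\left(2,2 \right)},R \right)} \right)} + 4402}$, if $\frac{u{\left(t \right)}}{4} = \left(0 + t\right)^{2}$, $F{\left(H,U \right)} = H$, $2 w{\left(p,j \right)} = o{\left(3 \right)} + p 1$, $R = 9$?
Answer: $\sqrt{5131} \approx 71.631$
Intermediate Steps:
$o{\left(r \right)} = \left(2 + r\right)^{2}$ ($o{\left(r \right)} = \left(2 + r\right) \left(2 + r\right) = \left(2 + r\right)^{2}$)
$w{\left(p,j \right)} = \frac{25}{2} + \frac{p}{2}$ ($w{\left(p,j \right)} = \frac{\left(2 + 3\right)^{2} + p 1}{2} = \frac{5^{2} + p}{2} = \frac{25 + p}{2} = \frac{25}{2} + \frac{p}{2}$)
$u{\left(t \right)} = 4 t^{2}$ ($u{\left(t \right)} = 4 \left(0 + t\right)^{2} = 4 t^{2}$)
$\sqrt{u{\left(F{\left(w{\left(2,2 \right)},R \right)} \right)} + 4402} = \sqrt{4 \left(\frac{25}{2} + \frac{1}{2} \cdot 2\right)^{2} + 4402} = \sqrt{4 \left(\frac{25}{2} + 1\right)^{2} + 4402} = \sqrt{4 \left(\frac{27}{2}\right)^{2} + 4402} = \sqrt{4 \cdot \frac{729}{4} + 4402} = \sqrt{729 + 4402} = \sqrt{5131}$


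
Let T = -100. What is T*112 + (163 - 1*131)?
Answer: -11168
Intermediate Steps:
T*112 + (163 - 1*131) = -100*112 + (163 - 1*131) = -11200 + (163 - 131) = -11200 + 32 = -11168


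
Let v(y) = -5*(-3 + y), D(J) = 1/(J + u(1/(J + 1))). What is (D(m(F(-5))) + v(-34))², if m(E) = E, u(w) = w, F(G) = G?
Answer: 15062161/441 ≈ 34155.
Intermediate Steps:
D(J) = 1/(J + 1/(1 + J)) (D(J) = 1/(J + 1/(J + 1)) = 1/(J + 1/(1 + J)))
v(y) = 15 - 5*y
(D(m(F(-5))) + v(-34))² = ((1 - 5)/(1 - 5*(1 - 5)) + (15 - 5*(-34)))² = (-4/(1 - 5*(-4)) + (15 + 170))² = (-4/(1 + 20) + 185)² = (-4/21 + 185)² = (3881/21)² = 15062161/441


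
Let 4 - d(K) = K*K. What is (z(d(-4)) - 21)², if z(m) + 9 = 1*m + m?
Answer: 2916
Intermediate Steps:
d(K) = 4 - K² (d(K) = 4 - K*K = 4 - K²)
z(m) = -9 + 2*m (z(m) = -9 + (1*m + m) = -9 + (m + m) = -9 + 2*m)
(z(d(-4)) - 21)² = ((-9 + 2*(4 - 1*(-4)²)) - 21)² = ((-9 + 2*(4 - 1*16)) - 21)² = ((-9 + 2*(4 - 16)) - 21)² = ((-9 + 2*(-12)) - 21)² = ((-9 - 24) - 21)² = (-33 - 21)² = (-54)² = 2916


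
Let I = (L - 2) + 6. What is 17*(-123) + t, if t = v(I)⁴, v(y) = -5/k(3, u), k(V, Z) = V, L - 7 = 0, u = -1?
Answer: -168746/81 ≈ -2083.3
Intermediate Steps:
L = 7 (L = 7 + 0 = 7)
I = 11 (I = (7 - 2) + 6 = 5 + 6 = 11)
v(y) = -5/3
t = 625/81 (t = (-5/3)⁴ = 625/81 ≈ 7.7160)
17*(-123) + t = 17*(-123) + 625/81 = -2091 + 625/81 = -168746/81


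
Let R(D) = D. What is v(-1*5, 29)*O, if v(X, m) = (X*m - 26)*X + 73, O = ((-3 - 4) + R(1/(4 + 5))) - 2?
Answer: -74240/9 ≈ -8248.9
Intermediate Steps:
O = -80/9 (O = ((-3 - 4) + 1/(4 + 5)) - 2 = (-7 + 1/9) - 2 = -62/9 - 2 = -80/9 ≈ -8.8889)
v(X, m) = 73 + X*(-26 + X*m) (v(X, m) = (-26 + X*m)*X + 73 = X*(-26 + X*m) + 73 = 73 + X*(-26 + X*m))
v(-1*5, 29)*O = (73 - (-26)*5 + 29*(-1*5)**2)*(-80/9) = (73 - 26*(-5) + 29*(-5)**2)*(-80/9) = (73 + 130 + 29*25)*(-80/9) = (73 + 130 + 725)*(-80/9) = 928*(-80/9) = -74240/9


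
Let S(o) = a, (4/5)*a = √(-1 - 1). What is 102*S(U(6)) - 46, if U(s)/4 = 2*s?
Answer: -46 + 255*I*√2/2 ≈ -46.0 + 180.31*I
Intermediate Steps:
U(s) = 8*s (U(s) = 4*(2*s) = 8*s)
a = 5*I*√2/4 (a = 5*√(-1 - 1)/4 = 5*√(-2)/4 = 5*(I*√2)/4 = 5*I*√2/4 ≈ 1.7678*I)
S(o) = 5*I*√2/4
102*S(U(6)) - 46 = 102*(5*I*√2/4) - 46 = 255*I*√2/2 - 46 = -46 + 255*I*√2/2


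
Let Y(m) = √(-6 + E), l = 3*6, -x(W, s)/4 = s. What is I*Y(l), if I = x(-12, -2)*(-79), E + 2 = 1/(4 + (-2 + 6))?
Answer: -474*I*√14 ≈ -1773.5*I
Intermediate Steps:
E = -15/8 (E = -2 + 1/(4 + (-2 + 6)) = -2 + 1/(4 + 4) = -2 + 1/8 = -2 + ⅛ = -15/8 ≈ -1.8750)
x(W, s) = -4*s
l = 18
Y(m) = 3*I*√14/4 (Y(m) = √(-6 - 15/8) = √(-63/8) = 3*I*√14/4)
I = -632 (I = -4*(-2)*(-79) = 8*(-79) = -632)
I*Y(l) = -474*I*√14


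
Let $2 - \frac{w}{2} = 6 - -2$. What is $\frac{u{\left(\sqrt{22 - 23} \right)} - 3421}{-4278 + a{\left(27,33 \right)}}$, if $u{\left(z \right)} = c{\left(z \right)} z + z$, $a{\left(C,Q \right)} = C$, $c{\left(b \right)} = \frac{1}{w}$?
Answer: $\frac{3421}{4251} - \frac{11 i}{51012} \approx 0.80475 - 0.00021564 i$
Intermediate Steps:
$w = -12$ ($w = 4 - 2 \left(6 - -2\right) = 4 - 2 \left(6 + 2\right) = 4 - 16 = -12$)
$c{\left(b \right)} = - \frac{1}{12}$ ($c{\left(b \right)} = \frac{1}{-12} = - \frac{1}{12}$)
$u{\left(z \right)} = \frac{11 z}{12}$ ($u{\left(z \right)} = - \frac{z}{12} + z = \frac{11 z}{12}$)
$\frac{u{\left(\sqrt{22 - 23} \right)} - 3421}{-4278 + a{\left(27,33 \right)}} = \frac{\frac{11 \sqrt{22 - 23}}{12} - 3421}{-4278 + 27} = \frac{\frac{11 \sqrt{-1}}{12} - 3421}{-4251} = \left(\frac{11 i}{12} - 3421\right) \left(- \frac{1}{4251}\right) = \left(-3421 + \frac{11 i}{12}\right) \left(- \frac{1}{4251}\right) = \frac{3421}{4251} - \frac{11 i}{51012}$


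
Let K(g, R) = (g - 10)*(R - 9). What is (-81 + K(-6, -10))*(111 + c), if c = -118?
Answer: -1561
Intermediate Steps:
K(g, R) = (-10 + g)*(-9 + R)
(-81 + K(-6, -10))*(111 + c) = (-81 + (90 - 10*(-10) - 9*(-6) - 10*(-6)))*(111 - 118) = (-81 + (90 + 100 + 54 + 60))*(-7) = (-81 + 304)*(-7) = 223*(-7) = -1561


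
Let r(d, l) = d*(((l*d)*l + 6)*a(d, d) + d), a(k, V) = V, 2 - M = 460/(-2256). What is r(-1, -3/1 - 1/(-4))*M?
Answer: -3729/3008 ≈ -1.2397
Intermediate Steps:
M = 1243/564 (M = 2 - 460/(-2256) = 2 - 460*(-1)/2256 = 2 - 1*(-115/564) = 2 + 115/564 = 1243/564 ≈ 2.2039)
r(d, l) = d*(d + d*(6 + d*l²)) (r(d, l) = d*(((l*d)*l + 6)*d + d) = d*(((d*l)*l + 6)*d + d) = d*((d*l² + 6)*d + d) = d*((6 + d*l²)*d + d) = d*(d*(6 + d*l²) + d) = d*(d + d*(6 + d*l²)))
r(-1, -3/1 - 1/(-4))*M = ((-1)²*(7 - (-3/1 - 1/(-4))²))*(1243/564) = (1*(7 - (-3*1 - 1*(-¼))²))*(1243/564) = (1*(7 - (-3 + ¼)²))*(1243/564) = (1*(7 - (-11/4)²))*(1243/564) = (1*(7 - 1*121/16))*(1243/564) = (1*(7 - 121/16))*(1243/564) = (1*(-9/16))*(1243/564) = -9/16*1243/564 = -3729/3008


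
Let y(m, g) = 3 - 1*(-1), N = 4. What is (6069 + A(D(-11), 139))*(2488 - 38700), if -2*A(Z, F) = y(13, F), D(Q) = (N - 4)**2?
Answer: -219698204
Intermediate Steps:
D(Q) = 0 (D(Q) = (4 - 4)**2 = 0**2 = 0)
y(m, g) = 4 (y(m, g) = 3 + 1 = 4)
A(Z, F) = -2 (A(Z, F) = -1/2*4 = -2)
(6069 + A(D(-11), 139))*(2488 - 38700) = (6069 - 2)*(2488 - 38700) = 6067*(-36212) = -219698204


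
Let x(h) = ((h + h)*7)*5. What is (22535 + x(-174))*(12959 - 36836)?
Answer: -247246335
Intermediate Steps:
x(h) = 70*h (x(h) = ((2*h)*7)*5 = (14*h)*5 = 70*h)
(22535 + x(-174))*(12959 - 36836) = (22535 + 70*(-174))*(12959 - 36836) = (22535 - 12180)*(-23877) = 10355*(-23877) = -247246335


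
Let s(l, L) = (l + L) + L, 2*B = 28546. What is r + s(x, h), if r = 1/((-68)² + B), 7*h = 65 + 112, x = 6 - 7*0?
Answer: 7483219/132279 ≈ 56.571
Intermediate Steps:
B = 14273 (B = (½)*28546 = 14273)
x = 6 (x = 6 + 0 = 6)
h = 177/7 (h = (65 + 112)/7 = (⅐)*177 = 177/7 ≈ 25.286)
s(l, L) = l + 2*L (s(l, L) = (L + l) + L = l + 2*L)
r = 1/18897 (r = 1/((-68)² + 14273) = 1/(4624 + 14273) = 1/18897 ≈ 5.2918e-5)
r + s(x, h) = 1/18897 + (6 + 2*(177/7)) = 1/18897 + (6 + 354/7) = 1/18897 + 396/7 = 7483219/132279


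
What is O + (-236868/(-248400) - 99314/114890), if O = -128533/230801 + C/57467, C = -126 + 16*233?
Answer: -1277736214387086503/3154342060468394100 ≈ -0.40507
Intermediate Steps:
C = 3602 (C = -126 + 3728 = 3602)
O = -6555060709/13263441067 (O = -128533/230801 + 3602/57467 = -6555060709/13263441067 ≈ -0.49422)
O + (-236868/(-248400) - 99314/114890) = -6555060709/13263441067 + (-236868/(-248400) - 99314/114890) = -6555060709/13263441067 + (-236868*(-1/248400) - 99314*1/114890) = -6555060709/13263441067 + (19739/20700 - 49657/57445) = -6555060709/13263441067 + 21201391/237822300 = -1277736214387086503/3154342060468394100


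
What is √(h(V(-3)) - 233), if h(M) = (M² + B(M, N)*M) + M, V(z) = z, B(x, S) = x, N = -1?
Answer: I*√218 ≈ 14.765*I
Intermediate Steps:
h(M) = M + 2*M² (h(M) = (M² + M*M) + M = (M² + M²) + M = 2*M² + M = M + 2*M²)
√(h(V(-3)) - 233) = √(-3*(1 + 2*(-3)) - 233) = √(-3*(1 - 6) - 233) = √(-3*(-5) - 233) = √(15 - 233) = √(-218) = I*√218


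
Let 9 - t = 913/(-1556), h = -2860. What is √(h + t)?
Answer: I*√1725309527/778 ≈ 53.389*I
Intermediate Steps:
t = 14917/1556 (t = 9 - 913/(-1556) = 9 - 913*(-1)/1556 = 9 - 1*(-913/1556) = 9 + 913/1556 = 14917/1556 ≈ 9.5868)
√(h + t) = √(-2860 + 14917/1556) = √(-4435243/1556) = I*√1725309527/778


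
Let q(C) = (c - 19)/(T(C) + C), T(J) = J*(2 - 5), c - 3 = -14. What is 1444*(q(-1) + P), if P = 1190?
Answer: 1696700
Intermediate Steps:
c = -11 (c = 3 - 14 = -11)
T(J) = -3*J (T(J) = J*(-3) = -3*J)
q(C) = 15/C (q(C) = (-11 - 19)/(-3*C + C) = -30*(-1/(2*C)) = -(-15)/C = 15/C)
1444*(q(-1) + P) = 1444*(15/(-1) + 1190) = 1444*(15*(-1) + 1190) = 1444*(-15 + 1190) = 1444*1175 = 1696700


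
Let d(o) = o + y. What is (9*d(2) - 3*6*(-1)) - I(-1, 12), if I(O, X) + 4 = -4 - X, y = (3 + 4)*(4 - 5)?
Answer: -7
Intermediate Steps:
y = -7 (y = 7*(-1) = -7)
I(O, X) = -8 - X (I(O, X) = -4 + (-4 - X) = -8 - X)
d(o) = -7 + o (d(o) = o - 7 = -7 + o)
(9*d(2) - 3*6*(-1)) - I(-1, 12) = (9*(-7 + 2) - 3*6*(-1)) - (-8 - 1*12) = (9*(-5) - 18*(-1)) - (-8 - 12) = (-45 + 18) - 1*(-20) = -27 + 20 = -7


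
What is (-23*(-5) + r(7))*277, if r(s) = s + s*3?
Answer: 39611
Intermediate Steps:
r(s) = 4*s (r(s) = s + 3*s = 4*s)
(-23*(-5) + r(7))*277 = (-23*(-5) + 4*7)*277 = (115 + 28)*277 = 143*277 = 39611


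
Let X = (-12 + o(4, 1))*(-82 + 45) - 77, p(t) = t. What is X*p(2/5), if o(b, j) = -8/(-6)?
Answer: 1906/15 ≈ 127.07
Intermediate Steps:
o(b, j) = 4/3 (o(b, j) = -8*(-⅙) = 4/3)
X = 953/3 (X = (-12 + 4/3)*(-82 + 45) - 77 = -32/3*(-37) - 77 = 1184/3 - 77 = 953/3 ≈ 317.67)
X*p(2/5) = 953*(2/5)/3 = 953*(2*(⅕))/3 = (953/3)*(⅖) = 1906/15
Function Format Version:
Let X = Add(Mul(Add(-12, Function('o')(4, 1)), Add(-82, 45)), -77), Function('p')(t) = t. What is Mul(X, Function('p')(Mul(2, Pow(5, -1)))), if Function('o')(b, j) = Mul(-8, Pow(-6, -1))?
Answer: Rational(1906, 15) ≈ 127.07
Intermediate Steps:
Function('o')(b, j) = Rational(4, 3) (Function('o')(b, j) = Mul(-8, Rational(-1, 6)) = Rational(4, 3))
X = Rational(953, 3) (X = Add(Mul(Add(-12, Rational(4, 3)), Add(-82, 45)), -77) = Add(Mul(Rational(-32, 3), -37), -77) = Add(Rational(1184, 3), -77) = Rational(953, 3) ≈ 317.67)
Mul(X, Function('p')(Mul(2, Pow(5, -1)))) = Mul(Rational(953, 3), Mul(2, Pow(5, -1))) = Mul(Rational(953, 3), Mul(2, Rational(1, 5))) = Mul(Rational(953, 3), Rational(2, 5)) = Rational(1906, 15)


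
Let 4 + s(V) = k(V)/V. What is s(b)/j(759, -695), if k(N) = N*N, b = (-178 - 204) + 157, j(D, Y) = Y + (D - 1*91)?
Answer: 229/27 ≈ 8.4815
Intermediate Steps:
j(D, Y) = -91 + D + Y (j(D, Y) = Y + (D - 91) = Y + (-91 + D) = -91 + D + Y)
b = -225 (b = -382 + 157 = -225)
k(N) = N²
s(V) = -4 + V (s(V) = -4 + V²/V = -4 + V)
s(b)/j(759, -695) = (-4 - 225)/(-91 + 759 - 695) = -229/(-27) = -229*(-1/27) = 229/27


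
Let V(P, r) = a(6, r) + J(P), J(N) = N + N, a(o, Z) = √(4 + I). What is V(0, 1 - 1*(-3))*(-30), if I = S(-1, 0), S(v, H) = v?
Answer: -30*√3 ≈ -51.962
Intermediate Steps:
I = -1
a(o, Z) = √3 (a(o, Z) = √(4 - 1) = √3)
J(N) = 2*N
V(P, r) = √3 + 2*P
V(0, 1 - 1*(-3))*(-30) = (√3 + 2*0)*(-30) = (√3 + 0)*(-30) = √3*(-30) = -30*√3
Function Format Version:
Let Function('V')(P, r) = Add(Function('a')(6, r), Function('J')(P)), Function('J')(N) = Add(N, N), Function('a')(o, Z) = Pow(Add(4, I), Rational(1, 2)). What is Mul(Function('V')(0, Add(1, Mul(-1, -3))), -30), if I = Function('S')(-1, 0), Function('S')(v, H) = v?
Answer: Mul(-30, Pow(3, Rational(1, 2))) ≈ -51.962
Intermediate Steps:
I = -1
Function('a')(o, Z) = Pow(3, Rational(1, 2)) (Function('a')(o, Z) = Pow(Add(4, -1), Rational(1, 2)) = Pow(3, Rational(1, 2)))
Function('J')(N) = Mul(2, N)
Function('V')(P, r) = Add(Pow(3, Rational(1, 2)), Mul(2, P))
Mul(Function('V')(0, Add(1, Mul(-1, -3))), -30) = Mul(Add(Pow(3, Rational(1, 2)), Mul(2, 0)), -30) = Mul(Add(Pow(3, Rational(1, 2)), 0), -30) = Mul(Pow(3, Rational(1, 2)), -30) = Mul(-30, Pow(3, Rational(1, 2)))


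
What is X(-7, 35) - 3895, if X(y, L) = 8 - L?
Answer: -3922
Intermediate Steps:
X(-7, 35) - 3895 = (8 - 1*35) - 3895 = (8 - 35) - 3895 = -27 - 3895 = -3922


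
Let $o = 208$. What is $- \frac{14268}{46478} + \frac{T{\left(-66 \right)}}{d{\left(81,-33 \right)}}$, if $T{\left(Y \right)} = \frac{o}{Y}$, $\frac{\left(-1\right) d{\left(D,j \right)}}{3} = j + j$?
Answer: $- \frac{24515206}{75921813} \approx -0.3229$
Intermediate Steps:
$d{\left(D,j \right)} = - 6 j$ ($d{\left(D,j \right)} = - 3 \left(j + j\right) = - 3 \cdot 2 j = - 6 j$)
$T{\left(Y \right)} = \frac{208}{Y}$
$- \frac{14268}{46478} + \frac{T{\left(-66 \right)}}{d{\left(81,-33 \right)}} = - \frac{14268}{46478} + \frac{208 \frac{1}{-66}}{\left(-6\right) \left(-33\right)} = \left(-14268\right) \frac{1}{46478} + \frac{208 \left(- \frac{1}{66}\right)}{198} = - \frac{7134}{23239} - \frac{52}{3267} = - \frac{24515206}{75921813}$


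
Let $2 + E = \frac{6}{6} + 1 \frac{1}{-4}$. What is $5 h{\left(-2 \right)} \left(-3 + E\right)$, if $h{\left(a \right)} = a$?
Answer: $\frac{85}{2} \approx 42.5$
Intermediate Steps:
$E = - \frac{5}{4}$ ($E = -2 + \left(\frac{6}{6} + 1 \frac{1}{-4}\right) = -2 + \left(6 \cdot \frac{1}{6} + 1 \left(- \frac{1}{4}\right)\right) = -2 + \left(1 - \frac{1}{4}\right) = -2 + \frac{3}{4} = - \frac{5}{4} \approx -1.25$)
$5 h{\left(-2 \right)} \left(-3 + E\right) = 5 \left(-2\right) \left(-3 - \frac{5}{4}\right) = \left(-10\right) \left(- \frac{17}{4}\right) = \frac{85}{2}$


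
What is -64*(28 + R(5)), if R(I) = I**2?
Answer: -3392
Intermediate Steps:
-64*(28 + R(5)) = -64*(28 + 5**2) = -64*(28 + 25) = -64*53 = -3392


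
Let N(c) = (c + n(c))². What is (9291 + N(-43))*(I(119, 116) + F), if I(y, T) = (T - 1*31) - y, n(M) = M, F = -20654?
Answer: -345220656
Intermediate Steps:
I(y, T) = -31 + T - y (I(y, T) = (T - 31) - y = (-31 + T) - y = -31 + T - y)
N(c) = 4*c² (N(c) = (c + c)² = (2*c)² = 4*c²)
(9291 + N(-43))*(I(119, 116) + F) = (9291 + 4*(-43)²)*((-31 + 116 - 1*119) - 20654) = (9291 + 4*1849)*((-31 + 116 - 119) - 20654) = (9291 + 7396)*(-34 - 20654) = 16687*(-20688) = -345220656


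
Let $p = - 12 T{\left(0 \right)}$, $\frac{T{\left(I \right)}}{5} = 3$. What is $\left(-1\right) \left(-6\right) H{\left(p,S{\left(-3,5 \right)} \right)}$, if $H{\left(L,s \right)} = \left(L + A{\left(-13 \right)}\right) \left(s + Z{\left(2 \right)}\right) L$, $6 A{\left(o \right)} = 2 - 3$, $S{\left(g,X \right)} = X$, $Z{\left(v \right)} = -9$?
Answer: $-778320$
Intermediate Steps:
$T{\left(I \right)} = 15$ ($T{\left(I \right)} = 5 \cdot 3 = 15$)
$A{\left(o \right)} = - \frac{1}{6}$ ($A{\left(o \right)} = \frac{2 - 3}{6} = \frac{1}{6} \left(-1\right) = - \frac{1}{6}$)
$p = -180$ ($p = \left(-12\right) 15 = -180$)
$H{\left(L,s \right)} = L \left(-9 + s\right) \left(- \frac{1}{6} + L\right)$ ($H{\left(L,s \right)} = \left(L - \frac{1}{6}\right) \left(s - 9\right) L = \left(- \frac{1}{6} + L\right) \left(-9 + s\right) L = \left(-9 + s\right) \left(- \frac{1}{6} + L\right) L = L \left(-9 + s\right) \left(- \frac{1}{6} + L\right)$)
$\left(-1\right) \left(-6\right) H{\left(p,S{\left(-3,5 \right)} \right)} = \left(-1\right) \left(-6\right) \frac{1}{6} \left(-180\right) \left(9 - 5 - -9720 + 6 \left(-180\right) 5\right) = 6 \cdot \frac{1}{6} \left(-180\right) \left(9 - 5 + 9720 - 5400\right) = 6 \cdot \frac{1}{6} \left(-180\right) 4324 = 6 \left(-129720\right) = -778320$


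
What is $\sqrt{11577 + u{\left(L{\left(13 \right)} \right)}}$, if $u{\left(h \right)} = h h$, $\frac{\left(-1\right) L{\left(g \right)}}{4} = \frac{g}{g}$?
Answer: $\sqrt{11593} \approx 107.67$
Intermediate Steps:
$L{\left(g \right)} = -4$ ($L{\left(g \right)} = - 4 \frac{g}{g} = \left(-4\right) 1 = -4$)
$u{\left(h \right)} = h^{2}$
$\sqrt{11577 + u{\left(L{\left(13 \right)} \right)}} = \sqrt{11577 + \left(-4\right)^{2}} = \sqrt{11577 + 16} = \sqrt{11593}$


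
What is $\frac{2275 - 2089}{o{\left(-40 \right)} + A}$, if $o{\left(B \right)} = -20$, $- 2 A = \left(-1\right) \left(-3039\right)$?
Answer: $- \frac{372}{3079} \approx -0.12082$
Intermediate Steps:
$A = - \frac{3039}{2}$ ($A = - \frac{\left(-1\right) \left(-3039\right)}{2} = \left(- \frac{1}{2}\right) 3039 = - \frac{3039}{2} \approx -1519.5$)
$\frac{2275 - 2089}{o{\left(-40 \right)} + A} = \frac{2275 - 2089}{-20 - \frac{3039}{2}} = \frac{186}{- \frac{3079}{2}} = 186 \left(- \frac{2}{3079}\right) = - \frac{372}{3079}$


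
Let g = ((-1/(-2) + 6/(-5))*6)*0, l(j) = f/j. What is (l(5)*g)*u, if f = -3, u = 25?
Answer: 0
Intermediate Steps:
l(j) = -3/j
g = 0 (g = ((-1*(-½) + 6*(-⅕))*6)*0 = ((½ - 6/5)*6)*0 = -7/10*6*0 = -21/5*0 = 0)
(l(5)*g)*u = (-3/5*0)*25 = (-3*⅕*0)*25 = -⅗*0*25 = 0*25 = 0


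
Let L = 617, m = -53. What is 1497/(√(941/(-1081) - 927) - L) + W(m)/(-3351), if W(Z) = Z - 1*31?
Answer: (-1788917713*I + 56*√271068317)/(1117*(2*√271068317 + 666977*I)) ≈ -2.3953 - 0.11949*I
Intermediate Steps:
W(Z) = -31 + Z (W(Z) = Z - 31 = -31 + Z)
1497/(√(941/(-1081) - 927) - L) + W(m)/(-3351) = 1497/(√(941/(-1081) - 927) - 1*617) + (-31 - 53)/(-3351) = 1497/(√(941*(-1/1081) - 927) - 617) - 84*(-1/3351) = 1497/(√(-941/1081 - 927) - 617) + 28/1117 = 1497/(√(-1003028/1081) - 617) + 28/1117 = 1497/(2*I*√271068317/1081 - 617) + 28/1117 = 1497/(-617 + 2*I*√271068317/1081) + 28/1117 = 28/1117 + 1497/(-617 + 2*I*√271068317/1081)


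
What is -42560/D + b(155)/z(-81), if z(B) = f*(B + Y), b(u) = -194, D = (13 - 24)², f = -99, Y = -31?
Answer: -21451307/60984 ≈ -351.75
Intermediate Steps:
D = 121 (D = (-11)² = 121)
z(B) = 3069 - 99*B (z(B) = -99*(B - 31) = -99*(-31 + B) = 3069 - 99*B)
-42560/D + b(155)/z(-81) = -42560/121 - 194/(3069 - 99*(-81)) = -42560*1/121 - 194/(3069 + 8019) = -42560/121 - 194/11088 = -42560/121 - 194*1/11088 = -42560/121 - 97/5544 = -21451307/60984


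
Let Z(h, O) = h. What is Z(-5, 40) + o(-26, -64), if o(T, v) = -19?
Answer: -24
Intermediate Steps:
Z(-5, 40) + o(-26, -64) = -5 - 19 = -24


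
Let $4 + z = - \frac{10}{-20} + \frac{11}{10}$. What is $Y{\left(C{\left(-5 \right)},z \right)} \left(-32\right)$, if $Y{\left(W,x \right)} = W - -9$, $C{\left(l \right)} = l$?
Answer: $-128$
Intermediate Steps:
$z = - \frac{12}{5}$ ($z = -4 + \left(- \frac{10}{-20} + \frac{11}{10}\right) = -4 + \left(\left(-10\right) \left(- \frac{1}{20}\right) + 11 \cdot \frac{1}{10}\right) = -4 + \left(\frac{1}{2} + \frac{11}{10}\right) = -4 + \frac{8}{5} = - \frac{12}{5} \approx -2.4$)
$Y{\left(W,x \right)} = 9 + W$ ($Y{\left(W,x \right)} = W + 9 = 9 + W$)
$Y{\left(C{\left(-5 \right)},z \right)} \left(-32\right) = \left(9 - 5\right) \left(-32\right) = 4 \left(-32\right) = -128$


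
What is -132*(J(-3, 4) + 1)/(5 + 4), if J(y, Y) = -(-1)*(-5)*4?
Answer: 836/3 ≈ 278.67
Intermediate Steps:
J(y, Y) = -20 (J(y, Y) = -1*5*4 = -5*4 = -20)
-132*(J(-3, 4) + 1)/(5 + 4) = -132*(-20 + 1)/(5 + 4) = -(-2508)/9 = -132*(-19/9) = 836/3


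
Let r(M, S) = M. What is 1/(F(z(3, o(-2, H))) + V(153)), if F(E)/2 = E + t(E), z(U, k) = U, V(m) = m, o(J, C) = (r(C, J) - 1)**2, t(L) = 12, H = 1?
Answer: 1/183 ≈ 0.0054645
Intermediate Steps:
o(J, C) = (-1 + C)**2 (o(J, C) = (C - 1)**2 = (-1 + C)**2)
F(E) = 24 + 2*E (F(E) = 2*(E + 12) = 2*(12 + E) = 24 + 2*E)
1/(F(z(3, o(-2, H))) + V(153)) = 1/((24 + 2*3) + 153) = 1/((24 + 6) + 153) = 1/(30 + 153) = 1/183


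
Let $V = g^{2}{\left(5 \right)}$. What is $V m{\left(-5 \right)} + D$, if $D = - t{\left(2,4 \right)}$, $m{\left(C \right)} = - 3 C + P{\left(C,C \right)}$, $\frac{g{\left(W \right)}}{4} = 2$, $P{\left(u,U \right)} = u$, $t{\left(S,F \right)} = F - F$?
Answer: $640$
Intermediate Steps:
$t{\left(S,F \right)} = 0$
$g{\left(W \right)} = 8$ ($g{\left(W \right)} = 4 \cdot 2 = 8$)
$m{\left(C \right)} = - 2 C$ ($m{\left(C \right)} = - 3 C + C = - 2 C$)
$V = 64$ ($V = 8^{2} = 64$)
$D = 0$ ($D = \left(-1\right) 0 = 0$)
$V m{\left(-5 \right)} + D = 64 \left(\left(-2\right) \left(-5\right)\right) + 0 = 64 \cdot 10 + 0 = 640 + 0 = 640$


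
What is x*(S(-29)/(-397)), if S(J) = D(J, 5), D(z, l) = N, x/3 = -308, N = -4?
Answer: -3696/397 ≈ -9.3098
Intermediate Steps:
x = -924 (x = 3*(-308) = -924)
D(z, l) = -4
S(J) = -4
x*(S(-29)/(-397)) = -(-3696)/(-397) = -(-3696)*(-1)/397 = -924*4/397 = -3696/397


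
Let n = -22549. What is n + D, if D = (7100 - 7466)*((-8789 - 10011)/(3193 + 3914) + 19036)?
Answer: -16556364925/2369 ≈ -6.9888e+6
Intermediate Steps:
D = -16502946344/2369 (D = -366*(-18800/7107 + 19036) = -366*135270052/7107 = -16502946344/2369 ≈ -6.9662e+6)
n + D = -22549 - 16502946344/2369 = -16556364925/2369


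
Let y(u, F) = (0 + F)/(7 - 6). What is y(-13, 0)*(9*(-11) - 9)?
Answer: 0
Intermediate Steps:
y(u, F) = F (y(u, F) = F/1 = F*1 = F)
y(-13, 0)*(9*(-11) - 9) = 0*(9*(-11) - 9) = 0*(-99 - 9) = 0*(-108) = 0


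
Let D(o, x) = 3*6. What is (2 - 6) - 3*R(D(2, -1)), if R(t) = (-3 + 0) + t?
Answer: -49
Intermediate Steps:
D(o, x) = 18
R(t) = -3 + t
(2 - 6) - 3*R(D(2, -1)) = (2 - 6) - 3*(-3 + 18) = -4 - 3*15 = -4 - 45 = -49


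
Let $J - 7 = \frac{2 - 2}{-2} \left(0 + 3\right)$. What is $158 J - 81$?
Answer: $1025$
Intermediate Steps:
$J = 7$ ($J = 7 + \frac{2 - 2}{-2} \left(0 + 3\right) = 7 + \left(2 - 2\right) \left(- \frac{1}{2}\right) 3 = 7 + 0 \left(- \frac{1}{2}\right) 3 = 7 + 0 \cdot 3 = 7 + 0 = 7$)
$158 J - 81 = 158 \cdot 7 - 81 = 1106 - 81 = 1025$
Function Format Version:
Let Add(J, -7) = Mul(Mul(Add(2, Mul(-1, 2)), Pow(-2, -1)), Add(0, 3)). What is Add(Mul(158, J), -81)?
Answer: 1025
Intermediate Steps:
J = 7 (J = Add(7, Mul(Mul(Add(2, Mul(-1, 2)), Pow(-2, -1)), Add(0, 3))) = Add(7, Mul(Mul(Add(2, -2), Rational(-1, 2)), 3)) = Add(7, Mul(Mul(0, Rational(-1, 2)), 3)) = Add(7, Mul(0, 3)) = Add(7, 0) = 7)
Add(Mul(158, J), -81) = Add(Mul(158, 7), -81) = Add(1106, -81) = 1025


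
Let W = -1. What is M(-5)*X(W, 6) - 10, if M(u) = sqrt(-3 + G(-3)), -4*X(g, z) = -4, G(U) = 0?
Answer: -10 + I*sqrt(3) ≈ -10.0 + 1.732*I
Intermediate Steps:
X(g, z) = 1 (X(g, z) = -1/4*(-4) = 1)
M(u) = I*sqrt(3) (M(u) = sqrt(-3 + 0) = sqrt(-3) = I*sqrt(3))
M(-5)*X(W, 6) - 10 = (I*sqrt(3))*1 - 10 = I*sqrt(3) - 10 = -10 + I*sqrt(3)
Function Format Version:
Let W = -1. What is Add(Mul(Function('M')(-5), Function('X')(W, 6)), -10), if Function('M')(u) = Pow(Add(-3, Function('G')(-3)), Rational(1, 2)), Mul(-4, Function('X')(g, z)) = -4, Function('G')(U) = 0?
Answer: Add(-10, Mul(I, Pow(3, Rational(1, 2)))) ≈ Add(-10.000, Mul(1.7320, I))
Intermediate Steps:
Function('X')(g, z) = 1 (Function('X')(g, z) = Mul(Rational(-1, 4), -4) = 1)
Function('M')(u) = Mul(I, Pow(3, Rational(1, 2))) (Function('M')(u) = Pow(Add(-3, 0), Rational(1, 2)) = Pow(-3, Rational(1, 2)) = Mul(I, Pow(3, Rational(1, 2))))
Add(Mul(Function('M')(-5), Function('X')(W, 6)), -10) = Add(Mul(Mul(I, Pow(3, Rational(1, 2))), 1), -10) = Add(Mul(I, Pow(3, Rational(1, 2))), -10) = Add(-10, Mul(I, Pow(3, Rational(1, 2))))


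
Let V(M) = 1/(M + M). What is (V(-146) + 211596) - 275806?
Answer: -18749321/292 ≈ -64210.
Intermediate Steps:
V(M) = 1/(2*M)
(V(-146) + 211596) - 275806 = ((½)/(-146) + 211596) - 275806 = ((½)*(-1/146) + 211596) - 275806 = (-1/292 + 211596) - 275806 = 61786031/292 - 275806 = -18749321/292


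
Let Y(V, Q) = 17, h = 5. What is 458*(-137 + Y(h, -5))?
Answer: -54960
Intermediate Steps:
458*(-137 + Y(h, -5)) = 458*(-137 + 17) = 458*(-120) = -54960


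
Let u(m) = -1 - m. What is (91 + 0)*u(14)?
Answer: -1365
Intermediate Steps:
(91 + 0)*u(14) = (91 + 0)*(-1 - 1*14) = 91*(-1 - 14) = 91*(-15) = -1365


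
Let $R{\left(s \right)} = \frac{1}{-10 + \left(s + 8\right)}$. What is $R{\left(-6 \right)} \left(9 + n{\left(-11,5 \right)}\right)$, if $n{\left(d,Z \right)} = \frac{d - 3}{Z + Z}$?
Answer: $- \frac{19}{20} \approx -0.95$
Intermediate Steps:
$n{\left(d,Z \right)} = \frac{-3 + d}{2 Z}$
$R{\left(s \right)} = \frac{1}{-2 + s}$ ($R{\left(s \right)} = \frac{1}{-10 + \left(8 + s\right)} = \frac{1}{-2 + s}$)
$R{\left(-6 \right)} \left(9 + n{\left(-11,5 \right)}\right) = \frac{9 + \frac{-3 - 11}{2 \cdot 5}}{-2 - 6} = \frac{9 + \frac{1}{2} \cdot \frac{1}{5} \left(-14\right)}{-8} = - \frac{9 - \frac{7}{5}}{8} = \left(- \frac{1}{8}\right) \frac{38}{5} = - \frac{19}{20}$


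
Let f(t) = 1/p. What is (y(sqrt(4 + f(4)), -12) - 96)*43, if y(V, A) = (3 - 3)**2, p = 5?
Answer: -4128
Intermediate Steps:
f(t) = 1/5
y(V, A) = 0 (y(V, A) = 0**2 = 0)
(y(sqrt(4 + f(4)), -12) - 96)*43 = (0 - 96)*43 = -96*43 = -4128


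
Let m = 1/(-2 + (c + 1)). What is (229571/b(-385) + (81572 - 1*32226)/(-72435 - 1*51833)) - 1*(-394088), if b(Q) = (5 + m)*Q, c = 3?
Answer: 103670694339937/263137490 ≈ 3.9398e+5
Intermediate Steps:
m = ½ (m = 1/(-2 + (3 + 1)) = 1/(-2 + 4) = 1/2 = ½ ≈ 0.50000)
b(Q) = 11*Q/2 (b(Q) = (5 + ½)*Q = 11*Q/2)
(229571/b(-385) + (81572 - 1*32226)/(-72435 - 1*51833)) - 1*(-394088) = (229571/(((11/2)*(-385))) + (81572 - 1*32226)/(-72435 - 1*51833)) - 1*(-394088) = (229571/(-4235/2) + (81572 - 32226)/(-72435 - 51833)) + 394088 = (229571*(-2/4235) + 49346/(-124268)) + 394088 = (-459142/4235 + 49346*(-1/124268)) + 394088 = (-459142/4235 - 24673/62134) + 394088 = -28632819183/263137490 + 394088 = 103670694339937/263137490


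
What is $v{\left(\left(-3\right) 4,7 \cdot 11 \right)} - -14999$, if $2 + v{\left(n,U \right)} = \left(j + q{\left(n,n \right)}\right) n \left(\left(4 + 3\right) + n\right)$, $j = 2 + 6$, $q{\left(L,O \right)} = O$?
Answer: $14757$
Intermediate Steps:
$j = 8$
$v{\left(n,U \right)} = -2 + n \left(7 + n\right) \left(8 + n\right)$ ($v{\left(n,U \right)} = -2 + \left(8 + n\right) n \left(\left(4 + 3\right) + n\right) = -2 + \left(8 + n\right) n \left(7 + n\right) = -2 + n \left(7 + n\right) \left(8 + n\right)$)
$v{\left(\left(-3\right) 4,7 \cdot 11 \right)} - -14999 = \left(-2 + \left(\left(-3\right) 4\right)^{3} + 15 \left(\left(-3\right) 4\right)^{2} + 56 \left(\left(-3\right) 4\right)\right) - -14999 = \left(-2 + \left(-12\right)^{3} + 15 \left(-12\right)^{2} + 56 \left(-12\right)\right) + 14999 = \left(-2 - 1728 + 15 \cdot 144 - 672\right) + 14999 = \left(-2 - 1728 + 2160 - 672\right) + 14999 = -242 + 14999 = 14757$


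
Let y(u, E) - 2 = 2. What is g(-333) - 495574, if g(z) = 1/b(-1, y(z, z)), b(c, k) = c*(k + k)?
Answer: -3964593/8 ≈ -4.9557e+5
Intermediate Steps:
y(u, E) = 4 (y(u, E) = 2 + 2 = 4)
b(c, k) = 2*c*k (b(c, k) = c*(2*k) = 2*c*k)
g(z) = -⅛ (g(z) = 1/(2*(-1)*4) = 1/(-8) = -⅛)
g(-333) - 495574 = -⅛ - 495574 = -3964593/8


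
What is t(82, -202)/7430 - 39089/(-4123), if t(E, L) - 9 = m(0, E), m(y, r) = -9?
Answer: 39089/4123 ≈ 9.4807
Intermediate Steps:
t(E, L) = 0 (t(E, L) = 9 - 9 = 0)
t(82, -202)/7430 - 39089/(-4123) = 0/7430 - 39089/(-4123) = 0*(1/7430) - 39089*(-1/4123) = 0 + 39089/4123 = 39089/4123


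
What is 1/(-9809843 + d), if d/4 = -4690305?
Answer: -1/28571063 ≈ -3.5000e-8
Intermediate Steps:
d = -18761220 (d = 4*(-4690305) = -18761220)
1/(-9809843 + d) = 1/(-9809843 - 18761220) = 1/(-28571063) = -1/28571063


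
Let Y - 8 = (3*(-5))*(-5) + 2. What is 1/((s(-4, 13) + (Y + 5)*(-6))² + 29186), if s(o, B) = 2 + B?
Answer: 1/304811 ≈ 3.2807e-6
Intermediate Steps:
Y = 85 (Y = 8 + ((3*(-5))*(-5) + 2) = 8 + (-15*(-5) + 2) = 8 + (75 + 2) = 8 + 77 = 85)
1/((s(-4, 13) + (Y + 5)*(-6))² + 29186) = 1/(((2 + 13) + (85 + 5)*(-6))² + 29186) = 1/((15 + 90*(-6))² + 29186) = 1/((15 - 540)² + 29186) = 1/((-525)² + 29186) = 1/(275625 + 29186) = 1/304811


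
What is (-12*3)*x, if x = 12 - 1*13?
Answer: 36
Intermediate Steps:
x = -1 (x = 12 - 13 = -1)
(-12*3)*x = -12*3*(-1) = -36*(-1) = 36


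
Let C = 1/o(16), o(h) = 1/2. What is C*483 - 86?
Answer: 880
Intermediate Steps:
o(h) = ½
C = 2 (C = 1/(½) = 2)
C*483 - 86 = 2*483 - 86 = 966 - 86 = 880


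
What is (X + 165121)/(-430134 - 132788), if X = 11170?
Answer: -176291/562922 ≈ -0.31317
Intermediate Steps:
(X + 165121)/(-430134 - 132788) = (11170 + 165121)/(-430134 - 132788) = 176291/(-562922) = 176291*(-1/562922) = -176291/562922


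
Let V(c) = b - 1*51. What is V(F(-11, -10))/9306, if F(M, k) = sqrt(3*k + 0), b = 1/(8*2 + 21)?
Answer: -943/172161 ≈ -0.0054774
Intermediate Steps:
b = 1/37 (b = 1/(16 + 21) = 1/37 ≈ 0.027027)
F(M, k) = sqrt(3)*sqrt(k) (F(M, k) = sqrt(3*k) = sqrt(3)*sqrt(k))
V(c) = -1886/37 (V(c) = 1/37 - 1*51 = 1/37 - 51 = -1886/37)
V(F(-11, -10))/9306 = -1886/37/9306 = -1886/37*1/9306 = -943/172161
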